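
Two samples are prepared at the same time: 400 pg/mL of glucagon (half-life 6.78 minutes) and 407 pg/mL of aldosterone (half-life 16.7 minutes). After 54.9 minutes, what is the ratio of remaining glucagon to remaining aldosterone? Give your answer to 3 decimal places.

0.035

glucagon: 400 × (1/2)^(54.9/6.78) = 400 × (1/2)^8.0973 ≈ 1.4605 pg/mL.
aldosterone: 407 × (1/2)^(54.9/16.7) = 407 × (1/2)^3.2874 ≈ 41.685 pg/mL.
Ratio ≈ 1.4605 / 41.685 ≈ 0.035038.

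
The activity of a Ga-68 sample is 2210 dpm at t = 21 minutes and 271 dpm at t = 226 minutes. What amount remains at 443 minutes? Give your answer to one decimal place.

29.4 dpm

Over Δt = 226 − 21 = 205 minutes, the level fell by a factor of 2210/271 ≈ 8.155.
n = log₂(8.155) ≈ 3.0277 half-lives, so t½ = 205/3.0277 ≈ 67.709 minutes.
From t = 226 to t = 443: 271 × (1/2)^((443−226)/67.709) ≈ 29.39 dpm.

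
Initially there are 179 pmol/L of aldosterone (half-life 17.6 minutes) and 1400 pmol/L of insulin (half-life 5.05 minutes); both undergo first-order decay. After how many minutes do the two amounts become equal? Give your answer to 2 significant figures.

21 minutes

Set 179·(1/2)^(t/17.6) = 1400·(1/2)^(t/5.05).
Taking log₂: log₂(179/1400) = t·(1/17.6 − 1/5.05).
log₂(0.12786) = -2.9674; 1/17.6 − 1/5.05 = -0.1412.
t = -2.9674 / -0.1412 ≈ 21.015 minutes.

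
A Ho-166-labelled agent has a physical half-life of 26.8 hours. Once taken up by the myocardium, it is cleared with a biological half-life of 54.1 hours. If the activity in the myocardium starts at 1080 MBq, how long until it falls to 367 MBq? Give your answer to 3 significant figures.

27.9 hours

1/t_eff = 1/t_phys + 1/t_biol = 1/26.8 + 1/54.1 = 0.055798 per hour.
t_eff = 26.8 × 54.1 / (26.8 + 54.1) ≈ 17.922 hours.
n = log₂(1080/367) ≈ 1.5572; t = 1.5572 × 17.922 ≈ 27.908 hours.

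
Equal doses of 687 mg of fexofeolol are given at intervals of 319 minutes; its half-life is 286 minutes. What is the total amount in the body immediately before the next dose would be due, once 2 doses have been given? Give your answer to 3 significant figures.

463 mg

The 2 doses were given 638, 319 minutes ago.
Total = 687·(1/2)^(638/286) + 687·(1/2)^(319/286)
      = 146.36 + 317.1 ≈ 463.46 mg.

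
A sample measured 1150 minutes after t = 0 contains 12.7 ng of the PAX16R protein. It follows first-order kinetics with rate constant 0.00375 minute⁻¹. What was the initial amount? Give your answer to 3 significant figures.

948 ng

t½ = ln 2 / λ = 0.69315 / 0.00375 ≈ 184.84 minutes.
Number of half-lives elapsed: n = 1150/184.84 ≈ 6.2216.
A₀ = A × 2^n = 12.7 × 2^6.2216 = 12.7 × 74.627 ≈ 947.76 ng.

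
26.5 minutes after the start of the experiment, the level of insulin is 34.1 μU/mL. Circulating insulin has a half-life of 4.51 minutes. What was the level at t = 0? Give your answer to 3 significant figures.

Number of half-lives elapsed: n = 26.5/4.51 ≈ 5.8758.
A₀ = A × 2^n = 34.1 × 2^5.8758 = 34.1 × 58.722 ≈ 2002.4 μU/mL.

2000 μU/mL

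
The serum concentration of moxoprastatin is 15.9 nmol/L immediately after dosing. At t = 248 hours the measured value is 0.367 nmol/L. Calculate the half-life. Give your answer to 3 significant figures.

A/A₀ = 0.367/15.9 ≈ 0.023082.
n = log₂(43.324) ≈ 5.4371 half-lives elapsed in 248 hours.
t½ = 248/5.4371 ≈ 45.613 hours.

45.6 hours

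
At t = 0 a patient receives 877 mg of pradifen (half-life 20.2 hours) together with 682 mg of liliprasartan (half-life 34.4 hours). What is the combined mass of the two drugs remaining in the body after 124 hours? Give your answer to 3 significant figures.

pradifen: 877 × (1/2)^(124/20.2) = 877 × (1/2)^6.1386 ≈ 12.448 mg.
liliprasartan: 682 × (1/2)^(124/34.4) = 682 × (1/2)^3.6047 ≈ 56.063 mg.
Total = 12.448 + 56.063 ≈ 68.511 mg.

68.5 mg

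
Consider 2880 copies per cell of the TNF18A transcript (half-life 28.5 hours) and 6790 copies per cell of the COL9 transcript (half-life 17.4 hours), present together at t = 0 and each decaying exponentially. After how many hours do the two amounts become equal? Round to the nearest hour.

Set 2880·(1/2)^(t/28.5) = 6790·(1/2)^(t/17.4).
Taking log₂: log₂(2880/6790) = t·(1/28.5 − 1/17.4).
log₂(0.42415) = -1.2373; 1/28.5 − 1/17.4 = -0.022384.
t = -1.2373 / -0.022384 ≈ 55.279 hours.

55 hours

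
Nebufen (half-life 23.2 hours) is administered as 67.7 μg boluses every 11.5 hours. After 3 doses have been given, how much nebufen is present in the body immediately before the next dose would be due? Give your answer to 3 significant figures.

The 3 doses were given 34.5, 23, 11.5 hours ago.
Total = 67.7·(1/2)^(34.5/23.2) + 67.7·(1/2)^(23/23.2) + 67.7·(1/2)^(11.5/23.2)
      = 24.151 + 34.053 + 48.014 ≈ 106.22 μg.

106 μg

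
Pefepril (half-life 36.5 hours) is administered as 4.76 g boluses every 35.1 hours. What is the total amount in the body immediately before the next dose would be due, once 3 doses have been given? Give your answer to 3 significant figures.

4.34 g

The 3 doses were given 105.3, 70.2, 35.1 hours ago.
Total = 4.76·(1/2)^(105.3/36.5) + 4.76·(1/2)^(70.2/36.5) + 4.76·(1/2)^(35.1/36.5)
      = 0.6444 + 1.255 + 2.4441 ≈ 4.3435 g.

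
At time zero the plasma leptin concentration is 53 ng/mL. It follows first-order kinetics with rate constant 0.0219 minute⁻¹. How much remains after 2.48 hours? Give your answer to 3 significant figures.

t½ = ln 2 / λ = 0.69315 / 0.0219 ≈ 31.651 minutes.
Convert the elapsed time: 2.48 hours = 148.8 minutes.
Number of half-lives: n = 148.8/31.651 ≈ 4.7013.
Remaining = 53 × (1/2)^4.7013 = 53 × 0.038438 ≈ 2.0372 ng/mL.

2.04 ng/mL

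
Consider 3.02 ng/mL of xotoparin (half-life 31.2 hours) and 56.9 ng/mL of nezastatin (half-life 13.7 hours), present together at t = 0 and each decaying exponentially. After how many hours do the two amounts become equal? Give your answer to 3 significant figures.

Set 3.02·(1/2)^(t/31.2) = 56.9·(1/2)^(t/13.7).
Taking log₂: log₂(3.02/56.9) = t·(1/31.2 − 1/13.7).
log₂(0.053076) = -4.2358; 1/31.2 − 1/13.7 = -0.040941.
t = -4.2358 / -0.040941 ≈ 103.46 hours.

103 hours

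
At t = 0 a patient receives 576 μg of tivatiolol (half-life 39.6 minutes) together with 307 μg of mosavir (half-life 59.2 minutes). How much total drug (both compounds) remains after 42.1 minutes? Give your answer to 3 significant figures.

tivatiolol: 576 × (1/2)^(42.1/39.6) = 576 × (1/2)^1.0631 ≈ 275.67 μg.
mosavir: 307 × (1/2)^(42.1/59.2) = 307 × (1/2)^0.71115 ≈ 187.53 μg.
Total = 275.67 + 187.53 ≈ 463.2 μg.

463 μg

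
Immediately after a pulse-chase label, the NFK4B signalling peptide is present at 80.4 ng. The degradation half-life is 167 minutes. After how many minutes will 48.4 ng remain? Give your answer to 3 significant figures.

122 minutes

Fraction remaining = 48.4/80.4 ≈ 0.60199.
n = log₂(80.4/48.4) = ln(1.6612)/ln 2 ≈ 0.73219 half-lives.
t = n × t½ = 0.73219 × 167 ≈ 122.28 minutes.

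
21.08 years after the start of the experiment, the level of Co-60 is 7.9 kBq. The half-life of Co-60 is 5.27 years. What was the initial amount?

Number of half-lives elapsed: n = 21.08/5.27 ≈ 4.
A₀ = A × 2^n = 7.9 × 2^4 = 7.9 × 16 ≈ 126.4 kBq.

126.4 kBq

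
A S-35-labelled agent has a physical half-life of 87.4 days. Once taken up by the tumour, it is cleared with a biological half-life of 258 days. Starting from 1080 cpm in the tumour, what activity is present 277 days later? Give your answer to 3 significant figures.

57.0 cpm

1/t_eff = 1/t_phys + 1/t_biol = 1/87.4 + 1/258 = 0.015318 per day.
t_eff = 87.4 × 258 / (87.4 + 258) ≈ 65.284 days.
Remaining = 1080 × (1/2)^(277/65.284) = 1080 × (1/2)^4.243 ≈ 57.037 cpm.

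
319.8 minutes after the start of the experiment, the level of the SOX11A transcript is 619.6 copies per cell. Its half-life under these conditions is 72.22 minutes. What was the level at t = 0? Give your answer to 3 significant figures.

13300 copies per cell

Number of half-lives elapsed: n = 319.8/72.22 ≈ 4.4281.
A₀ = A × 2^n = 619.6 × 2^4.4281 = 619.6 × 21.528 ≈ 13339 copies per cell.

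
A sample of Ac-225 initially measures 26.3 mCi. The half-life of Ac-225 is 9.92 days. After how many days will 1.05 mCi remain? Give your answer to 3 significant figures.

Fraction remaining = 1.05/26.3 ≈ 0.039924.
n = log₂(26.3/1.05) = ln(25.048)/ln 2 ≈ 4.6466 half-lives.
t = n × t½ = 4.6466 × 9.92 ≈ 46.094 days.

46.1 days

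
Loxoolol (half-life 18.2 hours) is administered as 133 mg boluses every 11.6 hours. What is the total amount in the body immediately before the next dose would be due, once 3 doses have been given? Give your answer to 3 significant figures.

176 mg

The 3 doses were given 34.8, 23.2, 11.6 hours ago.
Total = 133·(1/2)^(34.8/18.2) + 133·(1/2)^(23.2/18.2) + 133·(1/2)^(11.6/18.2)
      = 35.339 + 54.969 + 85.504 ≈ 175.81 mg.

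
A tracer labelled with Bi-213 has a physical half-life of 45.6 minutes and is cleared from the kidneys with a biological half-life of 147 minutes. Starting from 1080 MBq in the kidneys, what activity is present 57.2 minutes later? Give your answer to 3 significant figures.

1/t_eff = 1/t_phys + 1/t_biol = 1/45.6 + 1/147 = 0.028733 per minute.
t_eff = 45.6 × 147 / (45.6 + 147) ≈ 34.804 minutes.
Remaining = 1080 × (1/2)^(57.2/34.804) = 1080 × (1/2)^1.6435 ≈ 345.68 MBq.

346 MBq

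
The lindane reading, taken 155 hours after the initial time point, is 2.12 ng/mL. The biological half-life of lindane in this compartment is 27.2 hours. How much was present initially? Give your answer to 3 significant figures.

Number of half-lives elapsed: n = 155/27.2 ≈ 5.6985.
A₀ = A × 2^n = 2.12 × 2^5.6985 = 2.12 × 51.931 ≈ 110.09 ng/mL.

110 ng/mL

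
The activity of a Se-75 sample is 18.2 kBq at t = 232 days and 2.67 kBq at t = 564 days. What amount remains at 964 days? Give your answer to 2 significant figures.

Over Δt = 564 − 232 = 332 days, the level fell by a factor of 18.2/2.67 ≈ 6.8165.
n = log₂(6.8165) ≈ 2.769 half-lives, so t½ = 332/2.769 ≈ 119.9 days.
From t = 564 to t = 964: 2.67 × (1/2)^((964−564)/119.9) ≈ 0.26438 kBq.

0.26 kBq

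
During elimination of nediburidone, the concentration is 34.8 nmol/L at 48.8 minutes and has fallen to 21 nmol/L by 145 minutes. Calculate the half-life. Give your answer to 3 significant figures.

Over Δt = 145 − 48.8 = 96.2 minutes, the level fell by a factor of 34.8/21 ≈ 1.6571.
n = log₂(1.6571) ≈ 0.7287 half-lives, so t½ = 96.2/0.7287 ≈ 132.02 minutes.

132 minutes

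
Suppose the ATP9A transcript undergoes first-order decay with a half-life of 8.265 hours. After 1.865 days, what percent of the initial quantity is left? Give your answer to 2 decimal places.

2.34%

1.865 days = 44.76 hours.
n = 44.76/8.265 ≈ 5.4156 half-lives.
Fraction remaining = (1/2)^5.4156 ≈ 0.023428, i.e. 2.3428%.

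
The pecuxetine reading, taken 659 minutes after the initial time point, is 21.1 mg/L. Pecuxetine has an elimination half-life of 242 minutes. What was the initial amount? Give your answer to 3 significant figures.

Number of half-lives elapsed: n = 659/242 ≈ 2.7231.
A₀ = A × 2^n = 21.1 × 2^2.7231 = 21.1 × 6.6031 ≈ 139.33 mg/L.

139 mg/L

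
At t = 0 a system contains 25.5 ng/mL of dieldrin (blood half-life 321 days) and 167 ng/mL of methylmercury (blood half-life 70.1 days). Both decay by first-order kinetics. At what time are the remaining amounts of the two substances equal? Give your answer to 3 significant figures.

Set 25.5·(1/2)^(t/321) = 167·(1/2)^(t/70.1).
Taking log₂: log₂(25.5/167) = t·(1/321 − 1/70.1).
log₂(0.15269) = -2.7113; 1/321 − 1/70.1 = -0.01115.
t = -2.7113 / -0.01115 ≈ 243.16 days.

243 days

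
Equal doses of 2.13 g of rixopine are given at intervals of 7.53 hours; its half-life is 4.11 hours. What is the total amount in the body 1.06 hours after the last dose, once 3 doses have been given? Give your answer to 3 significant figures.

2.42 g

The 3 doses were given 16.12, 8.59, 1.06 hours ago.
Total = 2.13·(1/2)^(16.12/4.11) + 2.13·(1/2)^(8.59/4.11) + 2.13·(1/2)^(1.06/4.11)
      = 0.14051 + 0.50029 + 1.7813 ≈ 2.4221 g.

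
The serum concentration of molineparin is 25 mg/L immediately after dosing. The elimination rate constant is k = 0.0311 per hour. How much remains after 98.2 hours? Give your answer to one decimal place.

1.2 mg/L

t½ = ln 2 / k = 0.69315 / 0.0311 ≈ 22.288 hours.
Number of half-lives: n = 98.2/22.288 ≈ 4.406.
Remaining = 25 × (1/2)^4.406 = 25 × 0.047169 ≈ 1.1792 mg/L.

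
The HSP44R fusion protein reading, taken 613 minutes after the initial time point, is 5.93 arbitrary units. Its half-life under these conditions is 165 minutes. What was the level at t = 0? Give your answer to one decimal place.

Number of half-lives elapsed: n = 613/165 ≈ 3.7152.
A₀ = A × 2^n = 5.93 × 2^3.7152 = 5.93 × 13.133 ≈ 77.88 arbitrary units.

77.9 arbitrary units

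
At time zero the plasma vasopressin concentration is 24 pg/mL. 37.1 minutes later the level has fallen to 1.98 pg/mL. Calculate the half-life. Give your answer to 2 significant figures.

10 minutes

A/A₀ = 1.98/24 ≈ 0.0825.
n = log₂(12.121) ≈ 3.5995 half-lives elapsed in 37.1 minutes.
t½ = 37.1/3.5995 ≈ 10.307 minutes.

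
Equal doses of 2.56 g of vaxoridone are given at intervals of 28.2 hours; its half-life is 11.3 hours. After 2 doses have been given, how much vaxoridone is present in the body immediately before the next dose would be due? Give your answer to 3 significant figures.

The 2 doses were given 56.4, 28.2 hours ago.
Total = 2.56·(1/2)^(56.4/11.3) + 2.56·(1/2)^(28.2/11.3)
      = 0.080492 + 0.45394 ≈ 0.53443 g.

0.534 g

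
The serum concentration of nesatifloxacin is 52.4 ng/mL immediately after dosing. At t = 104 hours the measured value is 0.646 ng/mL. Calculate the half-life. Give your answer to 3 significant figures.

16.4 hours

A/A₀ = 0.646/52.4 ≈ 0.012328.
n = log₂(81.115) ≈ 6.3419 half-lives elapsed in 104 hours.
t½ = 104/6.3419 ≈ 16.399 hours.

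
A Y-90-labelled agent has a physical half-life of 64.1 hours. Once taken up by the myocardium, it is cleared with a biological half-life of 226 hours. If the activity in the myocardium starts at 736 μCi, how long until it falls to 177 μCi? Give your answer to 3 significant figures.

1/t_eff = 1/t_phys + 1/t_biol = 1/64.1 + 1/226 = 0.020025 per hour.
t_eff = 64.1 × 226 / (64.1 + 226) ≈ 49.937 hours.
n = log₂(736/177) ≈ 2.056; t = 2.056 × 49.937 ≈ 102.67 hours.

103 hours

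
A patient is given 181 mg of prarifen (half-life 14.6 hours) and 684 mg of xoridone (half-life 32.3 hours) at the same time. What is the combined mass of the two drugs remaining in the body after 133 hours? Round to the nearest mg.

prarifen: 181 × (1/2)^(133/14.6) = 181 × (1/2)^9.1096 ≈ 0.32766 mg.
xoridone: 684 × (1/2)^(133/32.3) = 684 × (1/2)^4.1176 ≈ 39.402 mg.
Total = 0.32766 + 39.402 ≈ 39.73 mg.

40 mg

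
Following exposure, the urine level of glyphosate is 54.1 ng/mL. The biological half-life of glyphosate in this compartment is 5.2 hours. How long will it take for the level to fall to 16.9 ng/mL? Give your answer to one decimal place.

8.7 hours

Fraction remaining = 16.9/54.1 ≈ 0.31238.
n = log₂(54.1/16.9) = ln(3.2012)/ln 2 ≈ 1.6786 half-lives.
t = n × t½ = 1.6786 × 5.2 ≈ 8.7287 hours.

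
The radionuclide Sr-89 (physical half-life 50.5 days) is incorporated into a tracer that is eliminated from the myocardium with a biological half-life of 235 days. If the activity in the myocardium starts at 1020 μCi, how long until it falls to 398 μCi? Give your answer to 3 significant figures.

1/t_eff = 1/t_phys + 1/t_biol = 1/50.5 + 1/235 = 0.024057 per day.
t_eff = 50.5 × 235 / (50.5 + 235) ≈ 41.567 days.
n = log₂(1020/398) ≈ 1.3577; t = 1.3577 × 41.567 ≈ 56.437 days.

56.4 days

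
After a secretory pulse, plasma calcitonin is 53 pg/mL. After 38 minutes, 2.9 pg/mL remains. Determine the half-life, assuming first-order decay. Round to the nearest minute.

9 minutes

A/A₀ = 2.9/53 ≈ 0.054717.
n = log₂(18.276) ≈ 4.1919 half-lives elapsed in 38 minutes.
t½ = 38/4.1919 ≈ 9.0652 minutes.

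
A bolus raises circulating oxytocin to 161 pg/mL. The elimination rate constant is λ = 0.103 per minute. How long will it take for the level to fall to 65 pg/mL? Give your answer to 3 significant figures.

t½ = ln 2 / λ = 0.69315 / 0.103 ≈ 6.7296 minutes.
Fraction remaining = 65/161 ≈ 0.40373.
n = log₂(161/65) = ln(2.4769)/ln 2 ≈ 1.3085 half-lives.
t = n × t½ = 1.3085 × 6.7296 ≈ 8.806 minutes.

8.81 minutes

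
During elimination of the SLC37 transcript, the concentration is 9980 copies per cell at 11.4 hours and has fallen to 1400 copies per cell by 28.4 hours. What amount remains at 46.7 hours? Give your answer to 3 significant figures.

169 copies per cell

Over Δt = 28.4 − 11.4 = 17 hours, the level fell by a factor of 9980/1400 ≈ 7.1286.
n = log₂(7.1286) ≈ 2.8336 half-lives, so t½ = 17/2.8336 ≈ 5.9994 hours.
From t = 28.4 to t = 46.7: 1400 × (1/2)^((46.7−28.4)/5.9994) ≈ 169 copies per cell.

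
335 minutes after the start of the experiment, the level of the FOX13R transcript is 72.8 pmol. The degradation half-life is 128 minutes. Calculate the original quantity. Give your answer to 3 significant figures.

447 pmol

Number of half-lives elapsed: n = 335/128 ≈ 2.6172.
A₀ = A × 2^n = 72.8 × 2^2.6172 = 72.8 × 6.1355 ≈ 446.67 pmol.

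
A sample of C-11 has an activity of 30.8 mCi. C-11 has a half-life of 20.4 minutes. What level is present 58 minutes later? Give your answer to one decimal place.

Number of half-lives: n = 58/20.4 ≈ 2.8431.
Remaining = 30.8 × (1/2)^2.8431 = 30.8 × 0.13936 ≈ 4.2922 mCi.

4.3 mCi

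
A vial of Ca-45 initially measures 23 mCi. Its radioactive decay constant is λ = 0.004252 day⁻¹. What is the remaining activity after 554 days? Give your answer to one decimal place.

2.2 mCi

t½ = ln 2 / λ = 0.69315 / 0.004252 ≈ 163.02 days.
Number of half-lives: n = 554/163.02 ≈ 3.3984.
Remaining = 23 × (1/2)^3.3984 = 23 × 0.094836 ≈ 2.1812 mCi.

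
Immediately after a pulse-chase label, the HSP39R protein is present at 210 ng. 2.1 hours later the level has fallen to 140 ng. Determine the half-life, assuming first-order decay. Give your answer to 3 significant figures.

A/A₀ = 140/210 ≈ 0.66667.
n = log₂(1.5) ≈ 0.58496 half-lives elapsed in 2.1 hours.
t½ = 2.1/0.58496 ≈ 3.59 hours.

3.59 hours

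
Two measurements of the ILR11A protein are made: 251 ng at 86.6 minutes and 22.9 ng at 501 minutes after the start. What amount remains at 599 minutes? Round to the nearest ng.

13 ng

Over Δt = 501 − 86.6 = 414.4 minutes, the level fell by a factor of 251/22.9 ≈ 10.961.
n = log₂(10.961) ≈ 3.4543 half-lives, so t½ = 414.4/3.4543 ≈ 119.97 minutes.
From t = 501 to t = 599: 22.9 × (1/2)^((599−501)/119.97) ≈ 13 ng.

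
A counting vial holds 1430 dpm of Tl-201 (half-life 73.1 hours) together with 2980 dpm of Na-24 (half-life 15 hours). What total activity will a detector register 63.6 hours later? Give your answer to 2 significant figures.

Tl-201: 1430 × (1/2)^(63.6/73.1) = 1430 × (1/2)^0.87004 ≈ 782.4 dpm.
Na-24: 2980 × (1/2)^(63.6/15) = 2980 × (1/2)^4.24 ≈ 157.71 dpm.
Total = 782.4 + 157.71 ≈ 940.1 dpm.

940 dpm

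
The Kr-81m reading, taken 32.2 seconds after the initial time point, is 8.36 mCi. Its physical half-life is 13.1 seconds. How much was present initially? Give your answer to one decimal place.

Number of half-lives elapsed: n = 32.2/13.1 ≈ 2.458.
A₀ = A × 2^n = 8.36 × 2^2.458 = 8.36 × 5.4946 ≈ 45.935 mCi.

45.9 mCi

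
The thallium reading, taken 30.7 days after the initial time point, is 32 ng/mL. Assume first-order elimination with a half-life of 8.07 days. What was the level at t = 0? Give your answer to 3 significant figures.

447 ng/mL

Number of half-lives elapsed: n = 30.7/8.07 ≈ 3.8042.
A₀ = A × 2^n = 32 × 2^3.8042 = 32 × 13.97 ≈ 447.03 ng/mL.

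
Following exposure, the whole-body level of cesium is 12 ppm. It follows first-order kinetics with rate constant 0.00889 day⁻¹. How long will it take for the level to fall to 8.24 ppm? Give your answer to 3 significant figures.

t½ = ln 2 / λ = 0.69315 / 0.00889 ≈ 77.969 days.
Fraction remaining = 8.24/12 ≈ 0.68667.
n = log₂(12/8.24) = ln(1.4563)/ln 2 ≈ 0.54232 half-lives.
t = n × t½ = 0.54232 × 77.969 ≈ 42.284 days.

42.3 days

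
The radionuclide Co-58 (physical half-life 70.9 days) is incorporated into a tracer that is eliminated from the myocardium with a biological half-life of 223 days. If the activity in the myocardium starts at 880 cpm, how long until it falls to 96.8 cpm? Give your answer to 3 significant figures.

1/t_eff = 1/t_phys + 1/t_biol = 1/70.9 + 1/223 = 0.018589 per day.
t_eff = 70.9 × 223 / (70.9 + 223) ≈ 53.796 days.
n = log₂(880/96.8) ≈ 3.1844; t = 3.1844 × 53.796 ≈ 171.31 days.

171 days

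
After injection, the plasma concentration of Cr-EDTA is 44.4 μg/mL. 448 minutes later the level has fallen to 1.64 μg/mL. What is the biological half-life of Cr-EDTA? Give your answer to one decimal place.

A/A₀ = 1.64/44.4 ≈ 0.036937.
n = log₂(27.073) ≈ 4.7588 half-lives elapsed in 448 minutes.
t½ = 448/4.7588 ≈ 94.142 minutes.

94.1 minutes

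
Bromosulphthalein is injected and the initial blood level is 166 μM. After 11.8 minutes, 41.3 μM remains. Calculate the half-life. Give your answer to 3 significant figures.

A/A₀ = 41.3/166 ≈ 0.2488.
n = log₂(4.0194) ≈ 2.007 half-lives elapsed in 11.8 minutes.
t½ = 11.8/2.007 ≈ 5.8795 minutes.

5.88 minutes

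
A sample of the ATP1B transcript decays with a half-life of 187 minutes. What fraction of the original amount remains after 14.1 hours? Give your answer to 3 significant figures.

14.1 hours = 846 minutes.
n = 846/187 ≈ 4.5241 half-lives.
Fraction remaining = (1/2)^4.5241 ≈ 0.043463.

0.0435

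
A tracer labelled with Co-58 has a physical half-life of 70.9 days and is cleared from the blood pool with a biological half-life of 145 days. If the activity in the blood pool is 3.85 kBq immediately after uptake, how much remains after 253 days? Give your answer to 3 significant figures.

0.0968 kBq

1/t_eff = 1/t_phys + 1/t_biol = 1/70.9 + 1/145 = 0.021001 per day.
t_eff = 70.9 × 145 / (70.9 + 145) ≈ 47.617 days.
Remaining = 3.85 × (1/2)^(253/47.617) = 3.85 × (1/2)^5.3132 ≈ 0.096832 kBq.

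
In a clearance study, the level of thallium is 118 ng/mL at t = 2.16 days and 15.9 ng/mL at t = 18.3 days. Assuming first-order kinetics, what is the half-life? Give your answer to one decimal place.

5.6 days

Over Δt = 18.3 − 2.16 = 16.14 days, the level fell by a factor of 118/15.9 ≈ 7.4214.
n = log₂(7.4214) ≈ 2.8917 half-lives, so t½ = 16.14/2.8917 ≈ 5.5815 days.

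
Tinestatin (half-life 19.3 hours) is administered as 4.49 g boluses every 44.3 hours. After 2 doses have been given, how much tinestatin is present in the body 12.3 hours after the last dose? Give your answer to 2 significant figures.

The 2 doses were given 56.6, 12.3 hours ago.
Total = 4.49·(1/2)^(56.6/19.3) + 4.49·(1/2)^(12.3/19.3)
      = 0.58808 + 2.8867 ≈ 3.4748 g.

3.5 g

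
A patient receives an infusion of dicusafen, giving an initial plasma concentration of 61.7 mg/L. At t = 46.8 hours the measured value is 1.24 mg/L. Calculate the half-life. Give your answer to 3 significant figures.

8.30 hours

A/A₀ = 1.24/61.7 ≈ 0.020097.
n = log₂(49.758) ≈ 5.6369 half-lives elapsed in 46.8 hours.
t½ = 46.8/5.6369 ≈ 8.3025 hours.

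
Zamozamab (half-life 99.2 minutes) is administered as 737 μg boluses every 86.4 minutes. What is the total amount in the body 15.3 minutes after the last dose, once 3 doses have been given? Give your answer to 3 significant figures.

1220 μg

The 3 doses were given 188.1, 101.7, 15.3 minutes ago.
Total = 737·(1/2)^(188.1/99.2) + 737·(1/2)^(101.7/99.2) + 737·(1/2)^(15.3/99.2)
      = 198 + 362.12 + 662.28 ≈ 1222.4 μg.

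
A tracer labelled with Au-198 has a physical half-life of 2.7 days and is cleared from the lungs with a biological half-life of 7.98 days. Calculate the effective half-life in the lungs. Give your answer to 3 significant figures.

2.02 days

1/t_eff = 1/t_phys + 1/t_biol = 1/2.7 + 1/7.98 = 0.49568 per day.
t_eff = 2.7 × 7.98 / (2.7 + 7.98) ≈ 2.0174 days.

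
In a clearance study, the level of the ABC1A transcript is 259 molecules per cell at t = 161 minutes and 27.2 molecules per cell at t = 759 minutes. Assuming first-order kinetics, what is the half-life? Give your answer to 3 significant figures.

Over Δt = 759 − 161 = 598 minutes, the level fell by a factor of 259/27.2 ≈ 9.5221.
n = log₂(9.5221) ≈ 3.2513 half-lives, so t½ = 598/3.2513 ≈ 183.93 minutes.

184 minutes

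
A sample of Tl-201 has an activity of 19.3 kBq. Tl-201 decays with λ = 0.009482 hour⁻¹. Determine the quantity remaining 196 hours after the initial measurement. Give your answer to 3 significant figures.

3.01 kBq

t½ = ln 2 / λ = 0.69315 / 0.009482 ≈ 73.101 hours.
Number of half-lives: n = 196/73.101 ≈ 2.6812.
Remaining = 19.3 × (1/2)^2.6812 = 19.3 × 0.15591 ≈ 3.0091 kBq.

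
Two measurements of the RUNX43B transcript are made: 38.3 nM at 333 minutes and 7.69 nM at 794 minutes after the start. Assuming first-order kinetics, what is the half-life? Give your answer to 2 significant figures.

Over Δt = 794 − 333 = 461 minutes, the level fell by a factor of 38.3/7.69 ≈ 4.9805.
n = log₂(4.9805) ≈ 2.3163 half-lives, so t½ = 461/2.3163 ≈ 199.03 minutes.

200 minutes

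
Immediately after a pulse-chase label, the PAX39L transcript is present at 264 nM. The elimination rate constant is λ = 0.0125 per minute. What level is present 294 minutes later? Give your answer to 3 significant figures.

6.69 nM

t½ = ln 2 / λ = 0.69315 / 0.0125 ≈ 55.452 minutes.
Number of half-lives: n = 294/55.452 ≈ 5.3019.
Remaining = 264 × (1/2)^5.3019 = 264 × 0.025349 ≈ 6.6922 nM.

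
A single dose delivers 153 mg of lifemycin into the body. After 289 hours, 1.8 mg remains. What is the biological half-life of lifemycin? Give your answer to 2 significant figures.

A/A₀ = 1.8/153 ≈ 0.011765.
n = log₂(85) ≈ 6.4094 half-lives elapsed in 289 hours.
t½ = 289/6.4094 ≈ 45.09 hours.

45 hours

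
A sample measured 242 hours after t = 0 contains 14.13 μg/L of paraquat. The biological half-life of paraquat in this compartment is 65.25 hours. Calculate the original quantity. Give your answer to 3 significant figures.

Number of half-lives elapsed: n = 242/65.25 ≈ 3.7088.
A₀ = A × 2^n = 14.13 × 2^3.7088 = 14.13 × 13.076 ≈ 184.76 μg/L.

185 μg/L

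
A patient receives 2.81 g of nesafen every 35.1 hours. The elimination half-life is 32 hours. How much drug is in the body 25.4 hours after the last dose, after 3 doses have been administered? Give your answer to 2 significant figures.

The 3 doses were given 95.6, 60.5, 25.4 hours ago.
Total = 2.81·(1/2)^(95.6/32) + 2.81·(1/2)^(60.5/32) + 2.81·(1/2)^(25.4/32)
      = 0.35431 + 0.75783 + 1.6209 ≈ 2.7331 g.

2.7 g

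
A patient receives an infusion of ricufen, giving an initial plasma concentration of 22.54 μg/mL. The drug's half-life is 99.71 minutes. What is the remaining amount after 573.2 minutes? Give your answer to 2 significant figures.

Number of half-lives: n = 573.2/99.71 ≈ 5.7487.
Remaining = 22.54 × (1/2)^5.7487 = 22.54 × 0.018598 ≈ 0.41921 μg/mL.

0.42 μg/mL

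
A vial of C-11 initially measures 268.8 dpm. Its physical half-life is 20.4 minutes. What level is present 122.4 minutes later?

4.2 dpm

Elapsed time is 6 half-lives (122.4/20.4).
Each half-life halves the amount: 268.8 × (1/2)^6 = 268.8/64 = 4.2 dpm.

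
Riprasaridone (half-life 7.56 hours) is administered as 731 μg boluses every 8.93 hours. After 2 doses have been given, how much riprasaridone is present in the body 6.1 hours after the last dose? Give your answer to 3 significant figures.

602 μg

The 2 doses were given 15.03, 6.1 hours ago.
Total = 731·(1/2)^(15.03/7.56) + 731·(1/2)^(6.1/7.56)
      = 184.26 + 417.85 ≈ 602.12 μg.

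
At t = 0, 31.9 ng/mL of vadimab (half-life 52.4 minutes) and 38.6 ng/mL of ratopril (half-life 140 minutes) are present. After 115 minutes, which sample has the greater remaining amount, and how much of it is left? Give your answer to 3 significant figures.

ratopril, 21.8 ng/mL

vadimab: 31.9 × (1/2)^2.1947 ≈ 6.9684 ng/mL.
ratopril: 38.6 × (1/2)^0.82143 ≈ 21.843 ng/mL.
Ratopril has more remaining, at ≈ 21.843 ng/mL.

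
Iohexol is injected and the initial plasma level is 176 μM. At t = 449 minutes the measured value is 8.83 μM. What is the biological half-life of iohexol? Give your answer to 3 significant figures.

A/A₀ = 8.83/176 ≈ 0.05017.
n = log₂(19.932) ≈ 4.317 half-lives elapsed in 449 minutes.
t½ = 449/4.317 ≈ 104.01 minutes.

104 minutes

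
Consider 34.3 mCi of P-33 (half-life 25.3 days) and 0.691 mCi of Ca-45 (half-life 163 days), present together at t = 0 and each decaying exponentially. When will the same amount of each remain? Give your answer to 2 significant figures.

170 days

Set 34.3·(1/2)^(t/25.3) = 0.691·(1/2)^(t/163).
Taking log₂: log₂(34.3/0.691) = t·(1/25.3 − 1/163).
log₂(49.638) = 5.6334; 1/25.3 − 1/163 = 0.033391.
t = 5.6334 / 0.033391 ≈ 168.71 days.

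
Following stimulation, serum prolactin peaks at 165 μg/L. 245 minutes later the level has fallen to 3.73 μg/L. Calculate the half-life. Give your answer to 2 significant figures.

A/A₀ = 3.73/165 ≈ 0.022606.
n = log₂(44.236) ≈ 5.4671 half-lives elapsed in 245 minutes.
t½ = 245/5.4671 ≈ 44.813 minutes.

45 minutes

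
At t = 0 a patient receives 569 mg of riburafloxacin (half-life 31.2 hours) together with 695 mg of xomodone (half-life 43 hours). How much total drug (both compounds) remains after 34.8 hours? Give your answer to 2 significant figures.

660 mg

riburafloxacin: 569 × (1/2)^(34.8/31.2) = 569 × (1/2)^1.1154 ≈ 262.63 mg.
xomodone: 695 × (1/2)^(34.8/43) = 695 × (1/2)^0.8093 ≈ 396.61 mg.
Total = 262.63 + 396.61 ≈ 659.24 mg.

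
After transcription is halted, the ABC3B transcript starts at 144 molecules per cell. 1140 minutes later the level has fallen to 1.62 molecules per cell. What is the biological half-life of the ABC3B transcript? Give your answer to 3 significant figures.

176 minutes

A/A₀ = 1.62/144 ≈ 0.01125.
n = log₂(88.889) ≈ 6.4739 half-lives elapsed in 1140 minutes.
t½ = 1140/6.4739 ≈ 176.09 minutes.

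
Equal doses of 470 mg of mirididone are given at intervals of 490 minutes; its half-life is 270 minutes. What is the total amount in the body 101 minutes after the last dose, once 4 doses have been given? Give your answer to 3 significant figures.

503 mg

The 4 doses were given 1571, 1081, 591, 101 minutes ago.
Total = 470·(1/2)^(1571/270) + 470·(1/2)^(1081/270) + 470·(1/2)^(591/270) + 470·(1/2)^(101/270)
      = 8.3282 + 29.3 + 103.08 + 362.65 ≈ 503.36 mg.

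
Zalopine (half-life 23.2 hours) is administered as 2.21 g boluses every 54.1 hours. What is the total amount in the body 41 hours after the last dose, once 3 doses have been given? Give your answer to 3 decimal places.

The 3 doses were given 149.2, 95.1, 41 hours ago.
Total = 2.21·(1/2)^(149.2/23.2) + 2.21·(1/2)^(95.1/23.2) + 2.21·(1/2)^(41/23.2)
      = 0.025613 + 0.12895 + 0.64923 ≈ 0.8038 g.

0.804 g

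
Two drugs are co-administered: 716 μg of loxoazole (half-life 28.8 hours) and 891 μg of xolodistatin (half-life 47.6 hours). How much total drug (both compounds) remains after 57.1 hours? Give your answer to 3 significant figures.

loxoazole: 716 × (1/2)^(57.1/28.8) = 716 × (1/2)^1.9826 ≈ 181.17 μg.
xolodistatin: 891 × (1/2)^(57.1/47.6) = 891 × (1/2)^1.1996 ≈ 387.94 μg.
Total = 181.17 + 387.94 ≈ 569.11 μg.

569 μg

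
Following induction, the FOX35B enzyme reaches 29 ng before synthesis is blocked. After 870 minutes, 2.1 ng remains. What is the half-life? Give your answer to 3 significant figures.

A/A₀ = 2.1/29 ≈ 0.072414.
n = log₂(13.81) ≈ 3.7876 half-lives elapsed in 870 minutes.
t½ = 870/3.7876 ≈ 229.7 minutes.

230 minutes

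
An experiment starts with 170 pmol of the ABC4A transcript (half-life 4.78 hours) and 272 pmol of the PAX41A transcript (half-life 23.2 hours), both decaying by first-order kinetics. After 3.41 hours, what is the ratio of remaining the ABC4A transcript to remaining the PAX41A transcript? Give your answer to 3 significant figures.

ABC4A transcript: 170 × (1/2)^(3.41/4.78) = 170 × (1/2)^0.71339 ≈ 103.68 pmol.
PAX41A transcript: 272 × (1/2)^(3.41/23.2) = 272 × (1/2)^0.14698 ≈ 245.65 pmol.
Ratio ≈ 103.68 / 245.65 ≈ 0.42206.

0.422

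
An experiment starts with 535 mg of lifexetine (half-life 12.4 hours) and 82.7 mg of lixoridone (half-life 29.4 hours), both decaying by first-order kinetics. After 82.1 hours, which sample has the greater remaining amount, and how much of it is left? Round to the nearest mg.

lifexetine: 535 × (1/2)^6.621 ≈ 5.4356 mg.
lixoridone: 82.7 × (1/2)^2.7925 ≈ 11.936 mg.
Lixoridone has more remaining, at ≈ 11.936 mg.

lixoridone, 12 mg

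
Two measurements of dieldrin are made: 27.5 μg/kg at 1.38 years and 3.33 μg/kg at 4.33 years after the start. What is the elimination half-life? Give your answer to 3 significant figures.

0.969 years

Over Δt = 4.33 − 1.38 = 2.95 years, the level fell by a factor of 27.5/3.33 ≈ 8.2583.
n = log₂(8.2583) ≈ 3.0458 half-lives, so t½ = 2.95/3.0458 ≈ 0.96853 years.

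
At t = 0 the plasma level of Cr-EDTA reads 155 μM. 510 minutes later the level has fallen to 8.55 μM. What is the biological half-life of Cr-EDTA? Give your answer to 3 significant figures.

122 minutes

A/A₀ = 8.55/155 ≈ 0.055161.
n = log₂(18.129) ≈ 4.1802 half-lives elapsed in 510 minutes.
t½ = 510/4.1802 ≈ 122 minutes.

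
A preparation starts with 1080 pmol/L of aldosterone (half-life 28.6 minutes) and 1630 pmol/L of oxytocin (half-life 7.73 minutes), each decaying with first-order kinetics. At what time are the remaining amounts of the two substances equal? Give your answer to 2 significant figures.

Set 1080·(1/2)^(t/28.6) = 1630·(1/2)^(t/7.73).
Taking log₂: log₂(1080/1630) = t·(1/28.6 − 1/7.73).
log₂(0.66258) = -0.59384; 1/28.6 − 1/7.73 = -0.094401.
t = -0.59384 / -0.094401 ≈ 6.2906 minutes.

6.3 minutes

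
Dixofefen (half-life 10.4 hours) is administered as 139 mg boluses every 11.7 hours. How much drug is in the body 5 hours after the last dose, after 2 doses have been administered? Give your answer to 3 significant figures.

145 mg

The 2 doses were given 16.7, 5 hours ago.
Total = 139·(1/2)^(16.7/10.4) + 139·(1/2)^(5/10.4)
      = 45.67 + 99.607 ≈ 145.28 mg.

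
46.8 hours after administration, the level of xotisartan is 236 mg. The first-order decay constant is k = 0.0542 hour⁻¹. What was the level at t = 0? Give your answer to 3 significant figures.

2980 mg

t½ = ln 2 / k = 0.69315 / 0.0542 ≈ 12.789 hours.
Number of half-lives elapsed: n = 46.8/12.789 ≈ 3.6595.
A₀ = A × 2^n = 236 × 2^3.6595 = 236 × 12.636 ≈ 2982.1 mg.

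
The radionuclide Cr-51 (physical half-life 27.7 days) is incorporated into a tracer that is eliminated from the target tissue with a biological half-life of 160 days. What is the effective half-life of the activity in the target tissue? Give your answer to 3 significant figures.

23.6 days

1/t_eff = 1/t_phys + 1/t_biol = 1/27.7 + 1/160 = 0.042351 per day.
t_eff = 27.7 × 160 / (27.7 + 160) ≈ 23.612 days.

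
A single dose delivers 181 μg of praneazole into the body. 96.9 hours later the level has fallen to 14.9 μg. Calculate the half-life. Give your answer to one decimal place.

26.9 hours

A/A₀ = 14.9/181 ≈ 0.08232.
n = log₂(12.148) ≈ 3.6026 half-lives elapsed in 96.9 hours.
t½ = 96.9/3.6026 ≈ 26.897 hours.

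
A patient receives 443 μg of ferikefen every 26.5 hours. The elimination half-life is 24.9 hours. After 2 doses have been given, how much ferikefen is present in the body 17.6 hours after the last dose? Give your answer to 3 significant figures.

The 2 doses were given 44.1, 17.6 hours ago.
Total = 443·(1/2)^(44.1/24.9) + 443·(1/2)^(17.6/24.9)
      = 129.79 + 271.41 ≈ 401.2 μg.

401 μg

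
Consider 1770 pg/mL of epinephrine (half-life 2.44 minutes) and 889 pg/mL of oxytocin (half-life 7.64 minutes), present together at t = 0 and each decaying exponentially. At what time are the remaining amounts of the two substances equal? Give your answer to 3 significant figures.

Set 1770·(1/2)^(t/2.44) = 889·(1/2)^(t/7.64).
Taking log₂: log₂(1770/889) = t·(1/2.44 − 1/7.64).
log₂(1.991) = 0.99349; 1/2.44 − 1/7.64 = 0.27895.
t = 0.99349 / 0.27895 ≈ 3.5616 minutes.

3.56 minutes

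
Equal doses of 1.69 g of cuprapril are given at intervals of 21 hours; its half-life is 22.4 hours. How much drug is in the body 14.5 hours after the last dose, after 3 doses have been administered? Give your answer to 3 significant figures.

1.94 g

The 3 doses were given 56.5, 35.5, 14.5 hours ago.
Total = 1.69·(1/2)^(56.5/22.4) + 1.69·(1/2)^(35.5/22.4) + 1.69·(1/2)^(14.5/22.4)
      = 0.29417 + 0.56339 + 1.079 ≈ 1.9366 g.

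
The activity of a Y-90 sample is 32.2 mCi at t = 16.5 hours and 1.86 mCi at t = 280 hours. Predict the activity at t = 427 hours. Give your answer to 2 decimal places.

0.38 mCi

Over Δt = 280 − 16.5 = 263.5 hours, the level fell by a factor of 32.2/1.86 ≈ 17.312.
n = log₂(17.312) ≈ 4.1137 half-lives, so t½ = 263.5/4.1137 ≈ 64.054 hours.
From t = 280 to t = 427: 1.86 × (1/2)^((427−280)/64.054) ≈ 0.37903 mCi.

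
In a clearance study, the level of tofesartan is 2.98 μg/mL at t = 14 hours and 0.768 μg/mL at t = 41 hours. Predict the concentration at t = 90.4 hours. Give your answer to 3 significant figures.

Over Δt = 41 − 14 = 27 hours, the level fell by a factor of 2.98/0.768 ≈ 3.8802.
n = log₂(3.8802) ≈ 1.9561 half-lives, so t½ = 27/1.9561 ≈ 13.803 hours.
From t = 41 to t = 90.4: 0.768 × (1/2)^((90.4−41)/13.803) ≈ 0.064265 μg/mL.

0.0643 μg/mL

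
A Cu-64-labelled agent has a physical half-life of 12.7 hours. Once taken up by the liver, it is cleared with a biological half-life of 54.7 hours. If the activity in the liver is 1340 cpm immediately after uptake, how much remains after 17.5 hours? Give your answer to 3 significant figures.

1/t_eff = 1/t_phys + 1/t_biol = 1/12.7 + 1/54.7 = 0.097022 per hour.
t_eff = 12.7 × 54.7 / (12.7 + 54.7) ≈ 10.307 hours.
Remaining = 1340 × (1/2)^(17.5/10.307) = 1340 × (1/2)^1.6979 ≈ 413.04 cpm.

413 cpm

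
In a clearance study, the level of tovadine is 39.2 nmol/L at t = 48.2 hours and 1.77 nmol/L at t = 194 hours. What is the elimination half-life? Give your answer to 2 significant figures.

Over Δt = 194 − 48.2 = 145.8 hours, the level fell by a factor of 39.2/1.77 ≈ 22.147.
n = log₂(22.147) ≈ 4.469 half-lives, so t½ = 145.8/4.469 ≈ 32.625 hours.

33 hours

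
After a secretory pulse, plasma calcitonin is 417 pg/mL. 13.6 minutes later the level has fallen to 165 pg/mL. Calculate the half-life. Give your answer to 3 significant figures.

10.2 minutes

A/A₀ = 165/417 ≈ 0.39568.
n = log₂(2.5273) ≈ 1.3376 half-lives elapsed in 13.6 minutes.
t½ = 13.6/1.3376 ≈ 10.168 minutes.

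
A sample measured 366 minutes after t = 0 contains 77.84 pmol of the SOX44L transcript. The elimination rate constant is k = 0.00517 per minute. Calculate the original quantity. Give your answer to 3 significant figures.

516 pmol

t½ = ln 2 / k = 0.69315 / 0.00517 ≈ 134.07 minutes.
Number of half-lives elapsed: n = 366/134.07 ≈ 2.7299.
A₀ = A × 2^n = 77.84 × 2^2.7299 = 77.84 × 6.6341 ≈ 516.4 pmol.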